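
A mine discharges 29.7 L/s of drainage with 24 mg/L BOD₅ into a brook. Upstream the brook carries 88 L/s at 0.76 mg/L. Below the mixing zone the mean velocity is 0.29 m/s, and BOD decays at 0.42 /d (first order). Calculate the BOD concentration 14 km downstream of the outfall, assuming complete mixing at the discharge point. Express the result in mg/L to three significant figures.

29.7 L/s = 0.0297 m³/s.
88 L/s = 0.088 m³/s.
After complete mixing, C₀ = (0.0297·24 + 0.088·0.76) / 0.1177 = 6.624 mg/L.
Travel time t = 1.4e+04 m / 0.29 m/s = 4.828e+04 s = 0.5587 d.
C = 6.624·exp(−0.42·0.5587) = 6.624·0.7908 = 5.239 mg/L.

5.24 mg/L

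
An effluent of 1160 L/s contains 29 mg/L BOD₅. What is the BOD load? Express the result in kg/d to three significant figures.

1160 L/s = 1.16 m³/s.
Mass flux = Q·C = 1.16 m³/s × 29 g/m³ = 33.64 g/s.
= 33.64 g/s × 86.4 = 2906 kg/d.

2910 kg/d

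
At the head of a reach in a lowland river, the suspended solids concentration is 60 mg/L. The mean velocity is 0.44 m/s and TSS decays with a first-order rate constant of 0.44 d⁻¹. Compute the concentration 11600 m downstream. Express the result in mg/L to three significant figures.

Travel time t = 11600 m / 0.44 m/s = 1.16e+04/0.44 = 2.636e+04 s = 0.3051 d.
First-order decay: C = 60·exp(−0.44·0.3051) = 60·0.8744 = 52.46 mg/L.

52.5 mg/L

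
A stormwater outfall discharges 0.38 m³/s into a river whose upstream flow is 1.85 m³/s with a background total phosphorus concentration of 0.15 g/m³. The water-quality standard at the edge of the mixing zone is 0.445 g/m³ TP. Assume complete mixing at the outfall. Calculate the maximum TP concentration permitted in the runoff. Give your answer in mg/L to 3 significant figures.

1.88 mg/L

Mass balance: 0.445·2.23 = 0.38·Cₑ + 1.85·0.15.
Cₑ = (0.9923 − 0.2775) / 0.38 = 1.881 mg/L.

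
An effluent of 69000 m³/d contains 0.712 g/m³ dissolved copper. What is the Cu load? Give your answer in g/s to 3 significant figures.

69000 m³/d = 0.7986 m³/s.
Mass flux = Q·C = 0.7986 m³/s × 0.712 g/m³ = 0.5686 g/s.

0.569 g/s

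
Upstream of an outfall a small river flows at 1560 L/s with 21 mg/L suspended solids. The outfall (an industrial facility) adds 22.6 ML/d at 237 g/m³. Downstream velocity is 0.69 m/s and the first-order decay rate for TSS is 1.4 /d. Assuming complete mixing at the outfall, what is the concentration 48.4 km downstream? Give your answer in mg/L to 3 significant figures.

22.6 ML/d = 0.2616 m³/s.
1560 L/s = 1.56 m³/s.
After complete mixing, C₀ = (0.2616·237 + 1.56·21) / 1.822 = 52.02 mg/L.
Travel time t = 4.84e+04 m / 0.69 m/s = 7.014e+04 s = 0.8119 d.
C = 52.02·exp(−1.4·0.8119) = 52.02·0.3209 = 16.69 mg/L.

16.7 mg/L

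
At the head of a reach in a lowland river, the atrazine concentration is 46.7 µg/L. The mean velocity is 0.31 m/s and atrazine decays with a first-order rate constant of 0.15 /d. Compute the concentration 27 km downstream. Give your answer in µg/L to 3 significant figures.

40.1 µg/L

Travel time t = 27 km / 0.31 m/s = 2.7e+04/0.31 = 8.71e+04 s = 1.008 d.
First-order decay: C = 46.7·exp(−0.15·1.008) = 46.7·0.8597 = 40.15 µg/L.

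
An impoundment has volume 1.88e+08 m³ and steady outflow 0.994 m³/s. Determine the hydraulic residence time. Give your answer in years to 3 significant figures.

5.99 yr

Q = 0.994 m³/s × 3.156e+07 s/yr = 3.137e+07 m³/yr.
Hydraulic residence time τ = V/Q = 1.88e+08/3.137e+07 = 5.993 yr.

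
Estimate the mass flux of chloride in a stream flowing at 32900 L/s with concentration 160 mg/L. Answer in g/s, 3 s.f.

5260 g/s

32900 L/s = 32.9 m³/s.
Mass flux = Q·C = 32.9 m³/s × 160 g/m³ = 5264 g/s.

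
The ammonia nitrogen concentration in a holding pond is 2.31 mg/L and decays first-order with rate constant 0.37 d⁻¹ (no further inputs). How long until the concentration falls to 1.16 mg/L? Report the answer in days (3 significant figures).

1.86 d

t = ln(C₀/C)/k = ln(2.31/1.16)/0.37 = 0.6888/0.37 = 1.862 d.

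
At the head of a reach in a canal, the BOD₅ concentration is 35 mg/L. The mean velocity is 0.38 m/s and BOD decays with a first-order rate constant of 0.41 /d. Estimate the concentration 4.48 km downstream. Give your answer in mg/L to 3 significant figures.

33.1 mg/L

Travel time t = 4.48 km / 0.38 m/s = 4480/0.38 = 1.179e+04 s = 0.1365 d.
First-order decay: C = 35·exp(−0.41·0.1365) = 35·0.9456 = 33.1 mg/L.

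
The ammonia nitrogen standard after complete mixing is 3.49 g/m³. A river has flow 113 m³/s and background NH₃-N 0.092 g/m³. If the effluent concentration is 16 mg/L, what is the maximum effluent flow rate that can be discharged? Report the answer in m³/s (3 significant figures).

30.7 m³/s

Mass balance at complete mixing: C_std·(Q_w + Q_r) = Q_w·C_e + Q_r·C_b.
Rearranging, Q_w = Q_r·(C_std − C_b)/(C_e − C_std) = 113·(3.49 − 0.092) / (16 − 3.49) = 30.69 m³/s.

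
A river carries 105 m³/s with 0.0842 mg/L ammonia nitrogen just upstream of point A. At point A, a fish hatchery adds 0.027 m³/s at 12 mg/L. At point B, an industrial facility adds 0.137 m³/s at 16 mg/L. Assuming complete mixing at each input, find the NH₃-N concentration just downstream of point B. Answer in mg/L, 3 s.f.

0.108 mg/L

After input A: C = (105·0.0842 + 0.027·12) / 105 = 0.08726 mg/L.
After input B: C = (105·0.08726 + 0.137·16) / 105.2 = 0.108 mg/L.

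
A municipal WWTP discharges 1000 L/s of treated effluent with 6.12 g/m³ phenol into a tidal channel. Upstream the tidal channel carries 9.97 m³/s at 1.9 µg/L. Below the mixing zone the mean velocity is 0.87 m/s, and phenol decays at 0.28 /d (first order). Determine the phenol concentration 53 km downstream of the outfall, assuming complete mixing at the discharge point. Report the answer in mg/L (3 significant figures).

0.459 mg/L

1000 L/s = 1 m³/s.
1.9 µg/L = 0.0019 mg/L.
After complete mixing, C₀ = (1·6.12 + 9.97·0.0019) / 10.97 = 0.5596 mg/L.
Travel time t = 5.3e+04 m / 0.87 m/s = 6.092e+04 s = 0.7051 d.
C = 0.5596·exp(−0.28·0.7051) = 0.5596·0.8208 = 0.4594 mg/L.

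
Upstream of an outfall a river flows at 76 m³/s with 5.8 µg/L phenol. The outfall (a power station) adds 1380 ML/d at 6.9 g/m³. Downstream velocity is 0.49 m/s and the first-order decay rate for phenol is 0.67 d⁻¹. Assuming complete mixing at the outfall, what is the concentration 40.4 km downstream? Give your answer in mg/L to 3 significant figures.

0.635 mg/L

1380 ML/d = 15.97 m³/s.
5.8 µg/L = 0.0058 mg/L.
After complete mixing, C₀ = (15.97·6.9 + 76·0.0058) / 91.97 = 1.203 mg/L.
Travel time t = 4.04e+04 m / 0.49 m/s = 8.245e+04 s = 0.9543 d.
C = 1.203·exp(−0.67·0.9543) = 1.203·0.5276 = 0.6348 mg/L.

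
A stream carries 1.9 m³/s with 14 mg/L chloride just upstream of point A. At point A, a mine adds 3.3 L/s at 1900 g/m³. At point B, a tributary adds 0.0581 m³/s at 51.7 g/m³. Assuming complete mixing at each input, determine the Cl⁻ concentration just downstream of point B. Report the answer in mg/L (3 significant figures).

18.3 mg/L

3.3 L/s = 0.0033 m³/s.
After input A: C = (1.9·14 + 0.0033·1900) / 1.903 = 17.27 mg/L.
After input B: C = (1.903·17.27 + 0.0581·51.7) / 1.961 = 18.29 mg/L.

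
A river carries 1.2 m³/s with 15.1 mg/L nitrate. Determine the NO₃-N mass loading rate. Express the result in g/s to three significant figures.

Mass flux = Q·C = 1.2 m³/s × 15.1 g/m³ = 18.12 g/s.

18.1 g/s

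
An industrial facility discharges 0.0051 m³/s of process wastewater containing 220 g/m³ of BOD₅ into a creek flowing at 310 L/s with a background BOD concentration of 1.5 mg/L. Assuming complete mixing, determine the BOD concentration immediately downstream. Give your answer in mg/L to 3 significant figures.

310 L/s = 0.31 m³/s.
Flow-weighted mixing gives C = (0.0051·220 + 0.31·1.5) / (0.0051 + 0.31) = 1.587/0.3151 = 5.036 mg/L.

5.04 mg/L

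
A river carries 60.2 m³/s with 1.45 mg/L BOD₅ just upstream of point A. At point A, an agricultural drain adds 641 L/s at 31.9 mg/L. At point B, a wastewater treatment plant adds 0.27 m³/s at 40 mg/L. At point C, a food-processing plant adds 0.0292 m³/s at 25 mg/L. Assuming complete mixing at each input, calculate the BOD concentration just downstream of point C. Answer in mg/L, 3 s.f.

641 L/s = 0.641 m³/s.
After input A: C = (60.2·1.45 + 0.641·31.9) / 60.84 = 1.771 mg/L.
After input B: C = (60.84·1.771 + 0.27·40) / 61.11 = 1.94 mg/L.
After input C: C = (61.11·1.94 + 0.0292·25) / 61.14 = 1.951 mg/L.

1.95 mg/L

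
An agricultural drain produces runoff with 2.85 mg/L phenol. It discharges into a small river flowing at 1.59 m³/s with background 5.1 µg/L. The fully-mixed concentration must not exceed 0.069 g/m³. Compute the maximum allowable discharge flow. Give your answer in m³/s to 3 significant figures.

5.1 µg/L = 0.0051 mg/L.
Mass balance at complete mixing: C_std·(Q_w + Q_r) = Q_w·C_e + Q_r·C_b.
Rearranging, Q_w = Q_r·(C_std − C_b)/(C_e − C_std) = 1.59·(0.069 − 0.0051) / (2.85 − 0.069) = 0.03653 m³/s.

0.0365 m³/s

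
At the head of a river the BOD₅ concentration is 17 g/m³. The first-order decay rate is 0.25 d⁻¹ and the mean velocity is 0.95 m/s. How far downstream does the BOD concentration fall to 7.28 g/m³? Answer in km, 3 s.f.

From C = C₀·e^(−kt), t = ln(C₀/C)/k = ln(17/7.28)/0.25 = 0.8481/0.25 = 3.392 d.
Distance = v·t = 0.95 m/s × 2.931e+05 s = 2.784e+05 m = 278.4 km.

278 km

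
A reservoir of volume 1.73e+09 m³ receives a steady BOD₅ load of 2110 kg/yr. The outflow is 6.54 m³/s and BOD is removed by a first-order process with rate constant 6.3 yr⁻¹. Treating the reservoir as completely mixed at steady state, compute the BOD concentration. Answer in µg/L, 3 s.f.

0.190 µg/L

Outflow Q = 6.54 m³/s × 3.156e+07 s/yr = 2.064e+08 m³/yr.
Steady-state CSTR mass balance: W = Q·C + k·V·C, so C = W/(Q + kV).
Q + kV = 2.064e+08 + 6.3·1.73e+09 = 1.111e+10 m³/yr.
C = 2110/1.111e+10 = 1.9e-07 kg/m³ = 0.00019 mg/L = 0.19 µg/L.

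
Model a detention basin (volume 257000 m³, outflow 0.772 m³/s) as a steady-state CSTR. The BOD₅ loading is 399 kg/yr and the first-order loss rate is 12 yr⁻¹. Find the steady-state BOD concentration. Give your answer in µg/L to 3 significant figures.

Outflow Q = 0.772 m³/s × 3.156e+07 s/yr = 2.436e+07 m³/yr.
Steady-state CSTR mass balance: W = Q·C + k·V·C, so C = W/(Q + kV).
Q + kV = 2.436e+07 + 12·257000 = 2.745e+07 m³/yr.
C = 399/2.745e+07 = 1.454e-05 kg/m³ = 0.01454 mg/L = 14.54 µg/L.

14.5 µg/L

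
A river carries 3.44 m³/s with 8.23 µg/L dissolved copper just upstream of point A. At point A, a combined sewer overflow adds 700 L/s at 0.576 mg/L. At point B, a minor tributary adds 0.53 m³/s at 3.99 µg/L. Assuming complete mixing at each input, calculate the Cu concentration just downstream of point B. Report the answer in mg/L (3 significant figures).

8.23 µg/L = 0.00823 mg/L.
700 L/s = 0.7 m³/s.
After input A: C = (3.44·0.00823 + 0.7·0.576) / 4.14 = 0.1042 mg/L.
3.99 µg/L = 0.00399 mg/L.
After input B: C = (4.14·0.1042 + 0.53·0.00399) / 4.67 = 0.09285 mg/L.

0.0929 mg/L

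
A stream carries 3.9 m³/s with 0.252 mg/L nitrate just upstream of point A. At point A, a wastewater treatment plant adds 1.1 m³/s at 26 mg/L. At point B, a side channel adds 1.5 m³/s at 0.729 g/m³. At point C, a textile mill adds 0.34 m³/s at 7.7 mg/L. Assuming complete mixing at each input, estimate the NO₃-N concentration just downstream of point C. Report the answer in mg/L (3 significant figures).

After input A: C = (3.9·0.252 + 1.1·26) / 5 = 5.917 mg/L.
After input B: C = (5·5.917 + 1.5·0.729) / 6.5 = 4.719 mg/L.
After input C: C = (6.5·4.719 + 0.34·7.7) / 6.84 = 4.868 mg/L.

4.87 mg/L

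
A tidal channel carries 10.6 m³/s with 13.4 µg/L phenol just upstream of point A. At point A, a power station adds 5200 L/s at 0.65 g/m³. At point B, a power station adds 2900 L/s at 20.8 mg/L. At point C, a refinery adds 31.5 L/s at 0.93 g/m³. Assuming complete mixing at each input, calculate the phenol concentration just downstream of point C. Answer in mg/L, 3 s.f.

13.4 µg/L = 0.0134 mg/L.
5200 L/s = 5.2 m³/s.
After input A: C = (10.6·0.0134 + 5.2·0.65) / 15.8 = 0.2229 mg/L.
2900 L/s = 2.9 m³/s.
After input B: C = (15.8·0.2229 + 2.9·20.8) / 18.7 = 3.414 mg/L.
31.5 L/s = 0.0315 m³/s.
After input C: C = (18.7·3.414 + 0.0315·0.93) / 18.73 = 3.41 mg/L.

3.41 mg/L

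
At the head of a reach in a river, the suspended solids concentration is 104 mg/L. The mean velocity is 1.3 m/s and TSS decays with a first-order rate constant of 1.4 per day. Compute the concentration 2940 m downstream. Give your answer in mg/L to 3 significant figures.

100 mg/L

Travel time t = 2940 m / 1.3 m/s = 2940/1.3 = 2262 s = 0.02618 d.
First-order decay: C = 104·exp(−1.4·0.02618) = 104·0.964 = 100.3 mg/L.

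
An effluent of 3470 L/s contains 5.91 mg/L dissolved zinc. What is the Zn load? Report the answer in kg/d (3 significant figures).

1770 kg/d

3470 L/s = 3.47 m³/s.
Mass flux = Q·C = 3.47 m³/s × 5.91 g/m³ = 20.51 g/s.
= 20.51 g/s × 86.4 = 1772 kg/d.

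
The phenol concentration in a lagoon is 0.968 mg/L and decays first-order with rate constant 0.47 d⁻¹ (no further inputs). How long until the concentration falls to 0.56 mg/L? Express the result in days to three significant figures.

1.16 d

t = ln(C₀/C)/k = ln(0.968/0.56)/0.47 = 0.5473/0.47 = 1.164 d.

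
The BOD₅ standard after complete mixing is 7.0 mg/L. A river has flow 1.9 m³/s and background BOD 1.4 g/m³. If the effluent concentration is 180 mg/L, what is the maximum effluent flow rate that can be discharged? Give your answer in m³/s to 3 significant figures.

Mass balance at complete mixing: C_std·(Q_w + Q_r) = Q_w·C_e + Q_r·C_b.
Rearranging, Q_w = Q_r·(C_std − C_b)/(C_e − C_std) = 1.9·(7 − 1.4) / (180 − 7) = 0.0615 m³/s.

0.0615 m³/s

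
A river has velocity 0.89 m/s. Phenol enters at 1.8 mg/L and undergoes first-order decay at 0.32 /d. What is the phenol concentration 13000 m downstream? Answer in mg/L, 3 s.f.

1.71 mg/L

Travel time t = 13000 m / 0.89 m/s = 1.3e+04/0.89 = 1.461e+04 s = 0.1691 d.
First-order decay: C = 1.8·exp(−0.32·0.1691) = 1.8·0.9473 = 1.705 mg/L.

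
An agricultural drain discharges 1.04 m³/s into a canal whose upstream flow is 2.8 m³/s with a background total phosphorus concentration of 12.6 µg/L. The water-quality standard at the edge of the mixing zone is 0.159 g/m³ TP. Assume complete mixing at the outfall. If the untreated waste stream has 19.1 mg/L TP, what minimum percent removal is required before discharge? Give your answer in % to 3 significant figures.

12.6 µg/L = 0.0126 mg/L.
Mass balance: 0.159·3.84 = 1.04·Cₑ + 2.8·0.0126.
Cₑ = (0.6106 − 0.03528) / 1.04 = 0.5532 mg/L.
Required removal = 1 − 0.5532/19.1 = 97.1 %.

97.1 %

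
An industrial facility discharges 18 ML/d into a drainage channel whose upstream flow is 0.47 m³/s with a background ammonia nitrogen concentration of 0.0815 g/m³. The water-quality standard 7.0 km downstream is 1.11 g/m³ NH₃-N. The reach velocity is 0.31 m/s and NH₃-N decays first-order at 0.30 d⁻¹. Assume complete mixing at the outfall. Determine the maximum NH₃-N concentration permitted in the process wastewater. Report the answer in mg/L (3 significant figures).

3.73 mg/L

18 ML/d = 0.2083 m³/s.
Travel time to the compliance point: t = 7000/0.31 = 2.258e+04 s = 0.2614 d; decay factor exp(−0.30·0.2614) = 0.9246.
So the concentration just after mixing may be at most 1.11/0.9246 = 1.201 mg/L.
Mass balance: 1.201·0.6783 = 0.2083·Cₑ + 0.47·0.0815.
Cₑ = (0.8144 − 0.0383) / 0.2083 = 3.725 mg/L.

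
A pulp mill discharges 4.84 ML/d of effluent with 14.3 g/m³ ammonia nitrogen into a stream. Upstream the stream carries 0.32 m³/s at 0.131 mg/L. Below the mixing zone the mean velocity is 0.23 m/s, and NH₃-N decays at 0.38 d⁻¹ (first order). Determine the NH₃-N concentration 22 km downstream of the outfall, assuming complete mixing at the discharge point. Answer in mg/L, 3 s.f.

1.47 mg/L

4.84 ML/d = 0.05602 m³/s.
After complete mixing, C₀ = (0.05602·14.3 + 0.32·0.131) / 0.376 = 2.242 mg/L.
Travel time t = 2.2e+04 m / 0.23 m/s = 9.565e+04 s = 1.107 d.
C = 2.242·exp(−0.38·1.107) = 2.242·0.6566 = 1.472 mg/L.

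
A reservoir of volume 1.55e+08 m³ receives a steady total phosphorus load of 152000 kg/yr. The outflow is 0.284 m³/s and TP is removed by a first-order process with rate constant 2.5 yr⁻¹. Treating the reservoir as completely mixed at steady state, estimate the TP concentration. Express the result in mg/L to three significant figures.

Outflow Q = 0.284 m³/s × 3.156e+07 s/yr = 8.962e+06 m³/yr.
Steady-state CSTR mass balance: W = Q·C + k·V·C, so C = W/(Q + kV).
Q + kV = 8.962e+06 + 2.5·1.55e+08 = 3.965e+08 m³/yr.
C = 152000/3.965e+08 = 0.0003834 kg/m³ = 0.3834 mg/L.

0.383 mg/L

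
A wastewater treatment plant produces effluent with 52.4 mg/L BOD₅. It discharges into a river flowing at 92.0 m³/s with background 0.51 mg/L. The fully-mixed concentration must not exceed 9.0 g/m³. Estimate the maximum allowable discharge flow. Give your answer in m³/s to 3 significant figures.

Mass balance at complete mixing: C_std·(Q_w + Q_r) = Q_w·C_e + Q_r·C_b.
Rearranging, Q_w = Q_r·(C_std − C_b)/(C_e − C_std) = 92.0·(9 − 0.51) / (52.4 − 9) = 18 m³/s.

18.0 m³/s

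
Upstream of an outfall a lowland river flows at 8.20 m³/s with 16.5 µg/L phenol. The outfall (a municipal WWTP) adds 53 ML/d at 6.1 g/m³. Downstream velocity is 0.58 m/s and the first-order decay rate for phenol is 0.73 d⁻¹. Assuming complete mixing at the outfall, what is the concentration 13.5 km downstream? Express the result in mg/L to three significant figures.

0.361 mg/L

53 ML/d = 0.6134 m³/s.
16.5 µg/L = 0.0165 mg/L.
After complete mixing, C₀ = (0.6134·6.1 + 8.2·0.0165) / 8.813 = 0.4399 mg/L.
Travel time t = 1.35e+04 m / 0.58 m/s = 2.328e+04 s = 0.2694 d.
C = 0.4399·exp(−0.73·0.2694) = 0.4399·0.8215 = 0.3614 mg/L.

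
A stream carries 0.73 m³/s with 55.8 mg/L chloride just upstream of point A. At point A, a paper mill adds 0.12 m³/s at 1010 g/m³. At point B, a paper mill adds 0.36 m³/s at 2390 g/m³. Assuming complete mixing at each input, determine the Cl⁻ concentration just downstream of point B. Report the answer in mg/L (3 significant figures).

845 mg/L

After input A: C = (0.73·55.8 + 0.12·1010) / 0.85 = 190.5 mg/L.
After input B: C = (0.85·190.5 + 0.36·2390) / 1.21 = 844.9 mg/L.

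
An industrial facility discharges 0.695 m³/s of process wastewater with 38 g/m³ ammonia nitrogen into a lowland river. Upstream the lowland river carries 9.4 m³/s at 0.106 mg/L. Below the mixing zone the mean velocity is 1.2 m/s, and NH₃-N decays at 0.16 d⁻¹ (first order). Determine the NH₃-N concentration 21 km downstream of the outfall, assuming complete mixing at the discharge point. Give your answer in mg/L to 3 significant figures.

After complete mixing, C₀ = (0.695·38 + 9.4·0.106) / 10.1 = 2.715 mg/L.
Travel time t = 2.1e+04 m / 1.2 m/s = 1.75e+04 s = 0.2025 d.
C = 2.715·exp(−0.16·0.2025) = 2.715·0.9681 = 2.628 mg/L.

2.63 mg/L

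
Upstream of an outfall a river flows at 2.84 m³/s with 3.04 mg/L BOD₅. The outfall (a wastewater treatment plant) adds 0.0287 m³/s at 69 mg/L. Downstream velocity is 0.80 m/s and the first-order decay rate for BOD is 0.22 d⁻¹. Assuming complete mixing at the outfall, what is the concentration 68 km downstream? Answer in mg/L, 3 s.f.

2.98 mg/L

After complete mixing, C₀ = (0.0287·69 + 2.84·3.04) / 2.869 = 3.7 mg/L.
Travel time t = 6.8e+04 m / 0.80 m/s = 8.5e+04 s = 0.9838 d.
C = 3.7·exp(−0.22·0.9838) = 3.7·0.8054 = 2.98 mg/L.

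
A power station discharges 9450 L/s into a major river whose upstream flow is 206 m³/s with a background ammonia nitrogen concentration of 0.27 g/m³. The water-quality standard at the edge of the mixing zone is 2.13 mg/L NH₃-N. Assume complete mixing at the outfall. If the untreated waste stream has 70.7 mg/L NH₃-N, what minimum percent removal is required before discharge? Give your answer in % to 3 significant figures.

9450 L/s = 9.45 m³/s.
Mass balance: 2.13·215.4 = 9.45·Cₑ + 206·0.27.
Cₑ = (458.9 − 55.62) / 9.45 = 42.68 mg/L.
Required removal = 1 − 42.68/70.7 = 39.64 %.

39.6 %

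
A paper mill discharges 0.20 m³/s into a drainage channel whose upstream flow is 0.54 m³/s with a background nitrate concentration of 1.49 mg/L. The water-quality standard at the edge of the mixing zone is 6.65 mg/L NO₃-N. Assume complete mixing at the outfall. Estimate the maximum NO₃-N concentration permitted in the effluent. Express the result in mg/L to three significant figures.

Mass balance: 6.65·0.74 = 0.2·Cₑ + 0.54·1.49.
Cₑ = (4.921 − 0.8046) / 0.2 = 20.58 mg/L.

20.6 mg/L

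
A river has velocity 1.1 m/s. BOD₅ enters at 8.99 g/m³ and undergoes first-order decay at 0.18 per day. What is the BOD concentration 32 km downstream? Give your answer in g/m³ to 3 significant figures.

8.46 g/m³

Travel time t = 32 km / 1.1 m/s = 3.2e+04/1.1 = 2.909e+04 s = 0.3367 d.
First-order decay: C = 8.99·exp(−0.18·0.3367) = 8.99·0.9412 = 8.461 g/m³.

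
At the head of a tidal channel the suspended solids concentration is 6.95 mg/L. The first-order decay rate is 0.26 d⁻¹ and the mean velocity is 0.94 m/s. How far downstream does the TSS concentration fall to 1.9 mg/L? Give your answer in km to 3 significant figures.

From C = C₀·e^(−kt), t = ln(C₀/C)/k = ln(6.95/1.9)/0.26 = 1.297/0.26 = 4.988 d.
Distance = v·t = 0.94 m/s × 4.31e+05 s = 4.051e+05 m = 405.1 km.

405 km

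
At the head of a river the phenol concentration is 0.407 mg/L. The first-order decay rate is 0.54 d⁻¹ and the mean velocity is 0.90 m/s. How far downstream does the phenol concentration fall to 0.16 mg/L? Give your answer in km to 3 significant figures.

134 km

From C = C₀·e^(−kt), t = ln(C₀/C)/k = ln(0.407/0.16)/0.54 = 0.9336/0.54 = 1.729 d.
Distance = v·t = 0.90 m/s × 1.494e+05 s = 1.344e+05 m = 134.4 km.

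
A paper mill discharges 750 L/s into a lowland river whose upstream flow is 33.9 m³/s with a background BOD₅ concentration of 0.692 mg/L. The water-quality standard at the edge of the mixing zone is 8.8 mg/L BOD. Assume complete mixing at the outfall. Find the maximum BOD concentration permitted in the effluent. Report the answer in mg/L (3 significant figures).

375 mg/L

750 L/s = 0.75 m³/s.
Mass balance: 8.8·34.65 = 0.75·Cₑ + 33.9·0.692.
Cₑ = (304.9 − 23.46) / 0.75 = 375.3 mg/L.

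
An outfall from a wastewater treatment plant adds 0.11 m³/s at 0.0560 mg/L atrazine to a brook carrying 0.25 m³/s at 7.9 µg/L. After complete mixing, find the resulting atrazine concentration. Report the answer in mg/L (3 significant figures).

0.0226 mg/L

7.9 µg/L = 0.0079 mg/L.
Flow-weighted mixing gives C = (0.11·0.056 + 0.25·0.0079) / (0.11 + 0.25) = 0.008135/0.36 = 0.0226 mg/L.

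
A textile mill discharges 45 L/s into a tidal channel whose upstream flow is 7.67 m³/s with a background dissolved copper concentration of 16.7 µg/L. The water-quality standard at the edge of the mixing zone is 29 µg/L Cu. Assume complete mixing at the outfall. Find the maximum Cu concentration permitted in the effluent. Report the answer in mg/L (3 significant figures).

45 L/s = 0.045 m³/s.
16.7 µg/L = 0.0167 mg/L.
29 µg/L = 0.029 mg/L.
Mass balance: 0.029·7.715 = 0.045·Cₑ + 7.67·0.0167.
Cₑ = (0.2237 − 0.1281) / 0.045 = 2.125 mg/L.

2.13 mg/L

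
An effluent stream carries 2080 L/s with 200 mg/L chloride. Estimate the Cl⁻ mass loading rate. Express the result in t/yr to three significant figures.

2080 L/s = 2.08 m³/s.
Mass flux = Q·C = 2.08 m³/s × 200 g/m³ = 416 g/s.
= 416 g/s × 31.56 = 1.313e+04 t/yr.

13100 t/yr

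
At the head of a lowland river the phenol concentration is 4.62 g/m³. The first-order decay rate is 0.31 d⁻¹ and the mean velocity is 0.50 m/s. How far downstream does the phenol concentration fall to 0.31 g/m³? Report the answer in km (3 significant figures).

376 km

From C = C₀·e^(−kt), t = ln(C₀/C)/k = ln(4.62/0.31)/0.31 = 2.702/0.31 = 8.715 d.
Distance = v·t = 0.50 m/s × 7.53e+05 s = 3.765e+05 m = 376.5 km.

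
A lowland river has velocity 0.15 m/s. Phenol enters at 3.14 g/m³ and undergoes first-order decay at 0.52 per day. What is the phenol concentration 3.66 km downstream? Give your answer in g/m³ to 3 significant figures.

2.71 g/m³

Travel time t = 3.66 km / 0.15 m/s = 3660/0.15 = 2.44e+04 s = 0.2824 d.
First-order decay: C = 3.14·exp(−0.52·0.2824) = 3.14·0.8634 = 2.711 g/m³.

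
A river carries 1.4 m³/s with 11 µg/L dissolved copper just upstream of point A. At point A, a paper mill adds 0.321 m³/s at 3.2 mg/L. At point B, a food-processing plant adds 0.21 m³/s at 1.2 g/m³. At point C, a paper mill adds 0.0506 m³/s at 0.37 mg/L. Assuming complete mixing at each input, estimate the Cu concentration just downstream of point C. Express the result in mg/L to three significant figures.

11 µg/L = 0.011 mg/L.
After input A: C = (1.4·0.011 + 0.321·3.2) / 1.721 = 0.6058 mg/L.
After input B: C = (1.721·0.6058 + 0.21·1.2) / 1.931 = 0.6704 mg/L.
After input C: C = (1.931·0.6704 + 0.0506·0.37) / 1.982 = 0.6628 mg/L.

0.663 mg/L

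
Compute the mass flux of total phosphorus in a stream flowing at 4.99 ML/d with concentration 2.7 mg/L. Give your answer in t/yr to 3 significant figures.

4.99 ML/d = 0.05775 m³/s.
Mass flux = Q·C = 0.05775 m³/s × 2.7 g/m³ = 0.1559 g/s.
= 0.1559 g/s × 31.56 = 4.921 t/yr.

4.92 t/yr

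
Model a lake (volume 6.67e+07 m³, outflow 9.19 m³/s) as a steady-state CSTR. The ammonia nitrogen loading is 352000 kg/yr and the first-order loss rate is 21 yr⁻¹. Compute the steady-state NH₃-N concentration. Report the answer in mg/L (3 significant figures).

0.208 mg/L

Outflow Q = 9.19 m³/s × 3.156e+07 s/yr = 2.9e+08 m³/yr.
Steady-state CSTR mass balance: W = Q·C + k·V·C, so C = W/(Q + kV).
Q + kV = 2.9e+08 + 21·6.67e+07 = 1.691e+09 m³/yr.
C = 352000/1.691e+09 = 0.0002082 kg/m³ = 0.2082 mg/L.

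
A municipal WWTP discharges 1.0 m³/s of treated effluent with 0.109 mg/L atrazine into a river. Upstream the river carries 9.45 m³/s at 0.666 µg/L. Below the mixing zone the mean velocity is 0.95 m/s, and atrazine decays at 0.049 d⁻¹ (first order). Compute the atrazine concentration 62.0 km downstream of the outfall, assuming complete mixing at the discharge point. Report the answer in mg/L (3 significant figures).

0.666 µg/L = 0.000666 mg/L.
After complete mixing, C₀ = (1·0.109 + 9.45·0.000666) / 10.45 = 0.01103 mg/L.
Travel time t = 6.2e+04 m / 0.95 m/s = 6.526e+04 s = 0.7554 d.
C = 0.01103·exp(−0.049·0.7554) = 0.01103·0.9637 = 0.01063 mg/L.

0.0106 mg/L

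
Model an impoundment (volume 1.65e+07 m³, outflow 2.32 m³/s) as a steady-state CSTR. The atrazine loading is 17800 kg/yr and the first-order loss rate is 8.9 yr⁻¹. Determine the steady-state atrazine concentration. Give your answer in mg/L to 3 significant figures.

0.0809 mg/L

Outflow Q = 2.32 m³/s × 3.156e+07 s/yr = 7.321e+07 m³/yr.
Steady-state CSTR mass balance: W = Q·C + k·V·C, so C = W/(Q + kV).
Q + kV = 7.321e+07 + 8.9·1.65e+07 = 2.201e+08 m³/yr.
C = 17800/2.201e+08 = 8.089e-05 kg/m³ = 0.08089 mg/L.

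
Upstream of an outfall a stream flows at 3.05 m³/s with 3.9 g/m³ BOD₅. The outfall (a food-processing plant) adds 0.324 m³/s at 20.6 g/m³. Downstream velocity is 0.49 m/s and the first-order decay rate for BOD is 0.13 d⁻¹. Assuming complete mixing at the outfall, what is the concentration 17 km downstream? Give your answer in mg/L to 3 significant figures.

After complete mixing, C₀ = (0.324·20.6 + 3.05·3.9) / 3.374 = 5.504 mg/L.
Travel time t = 1.7e+04 m / 0.49 m/s = 3.469e+04 s = 0.4015 d.
C = 5.504·exp(−0.13·0.4015) = 5.504·0.9491 = 5.224 mg/L.

5.22 mg/L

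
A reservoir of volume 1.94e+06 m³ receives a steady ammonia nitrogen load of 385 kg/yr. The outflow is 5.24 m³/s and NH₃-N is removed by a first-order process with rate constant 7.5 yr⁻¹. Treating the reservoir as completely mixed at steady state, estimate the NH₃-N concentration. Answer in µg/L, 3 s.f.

2.14 µg/L

Outflow Q = 5.24 m³/s × 3.156e+07 s/yr = 1.654e+08 m³/yr.
Steady-state CSTR mass balance: W = Q·C + k·V·C, so C = W/(Q + kV).
Q + kV = 1.654e+08 + 7.5·1.94e+06 = 1.799e+08 m³/yr.
C = 385/1.799e+08 = 2.14e-06 kg/m³ = 0.00214 mg/L = 2.14 µg/L.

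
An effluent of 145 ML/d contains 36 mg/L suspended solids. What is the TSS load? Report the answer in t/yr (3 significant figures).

145 ML/d = 1.678 m³/s.
Mass flux = Q·C = 1.678 m³/s × 36 g/m³ = 60.42 g/s.
= 60.42 g/s × 31.56 = 1907 t/yr.

1910 t/yr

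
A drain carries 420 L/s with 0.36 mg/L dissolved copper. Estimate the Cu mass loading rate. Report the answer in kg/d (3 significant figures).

420 L/s = 0.42 m³/s.
Mass flux = Q·C = 0.42 m³/s × 0.36 g/m³ = 0.1512 g/s.
= 0.1512 g/s × 86.4 = 13.06 kg/d.

13.1 kg/d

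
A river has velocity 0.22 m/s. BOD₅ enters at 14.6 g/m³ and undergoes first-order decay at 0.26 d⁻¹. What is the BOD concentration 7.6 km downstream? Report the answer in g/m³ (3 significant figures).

13.2 g/m³

Travel time t = 7.6 km / 0.22 m/s = 7600/0.22 = 3.455e+04 s = 0.3998 d.
First-order decay: C = 14.6·exp(−0.26·0.3998) = 14.6·0.9013 = 13.16 g/m³.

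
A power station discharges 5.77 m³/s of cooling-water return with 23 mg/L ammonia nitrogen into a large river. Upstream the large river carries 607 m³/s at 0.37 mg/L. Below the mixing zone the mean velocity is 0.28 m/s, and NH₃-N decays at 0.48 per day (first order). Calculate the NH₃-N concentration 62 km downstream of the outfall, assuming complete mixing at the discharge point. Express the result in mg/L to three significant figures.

0.170 mg/L

After complete mixing, C₀ = (5.77·23 + 607·0.37) / 612.8 = 0.5831 mg/L.
Travel time t = 6.2e+04 m / 0.28 m/s = 2.214e+05 s = 2.563 d.
C = 0.5831·exp(−0.48·2.563) = 0.5831·0.2922 = 0.1704 mg/L.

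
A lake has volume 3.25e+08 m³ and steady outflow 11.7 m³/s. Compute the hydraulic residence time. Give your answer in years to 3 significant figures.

0.880 yr

Q = 11.7 m³/s × 3.156e+07 s/yr = 3.692e+08 m³/yr.
Hydraulic residence time τ = V/Q = 3.25e+08/3.692e+08 = 0.8802 yr.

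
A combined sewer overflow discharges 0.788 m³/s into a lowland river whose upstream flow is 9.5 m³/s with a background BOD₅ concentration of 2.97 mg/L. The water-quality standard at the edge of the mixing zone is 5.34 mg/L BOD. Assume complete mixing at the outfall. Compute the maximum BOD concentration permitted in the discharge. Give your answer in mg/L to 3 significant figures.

33.9 mg/L

Mass balance: 5.34·10.29 = 0.788·Cₑ + 9.5·2.97.
Cₑ = (54.94 − 28.22) / 0.788 = 33.91 mg/L.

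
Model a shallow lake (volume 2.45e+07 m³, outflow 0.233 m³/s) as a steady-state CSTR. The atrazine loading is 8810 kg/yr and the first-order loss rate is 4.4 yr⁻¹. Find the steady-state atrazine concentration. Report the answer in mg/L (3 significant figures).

Outflow Q = 0.233 m³/s × 3.156e+07 s/yr = 7.353e+06 m³/yr.
Steady-state CSTR mass balance: W = Q·C + k·V·C, so C = W/(Q + kV).
Q + kV = 7.353e+06 + 4.4·2.45e+07 = 1.152e+08 m³/yr.
C = 8810/1.152e+08 = 7.651e-05 kg/m³ = 0.07651 mg/L.

0.0765 mg/L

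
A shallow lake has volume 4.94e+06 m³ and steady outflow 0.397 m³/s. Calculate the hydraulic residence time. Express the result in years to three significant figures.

Q = 0.397 m³/s × 3.156e+07 s/yr = 1.253e+07 m³/yr.
Hydraulic residence time τ = V/Q = 4.94e+06/1.253e+07 = 0.3943 yr.

0.394 yr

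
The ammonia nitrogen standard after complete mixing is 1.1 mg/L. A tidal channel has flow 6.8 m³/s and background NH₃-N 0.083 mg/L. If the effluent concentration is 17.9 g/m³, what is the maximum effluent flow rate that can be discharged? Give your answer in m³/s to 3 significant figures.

Mass balance at complete mixing: C_std·(Q_w + Q_r) = Q_w·C_e + Q_r·C_b.
Rearranging, Q_w = Q_r·(C_std − C_b)/(C_e − C_std) = 6.8·(1.1 − 0.083) / (17.9 − 1.1) = 0.4116 m³/s.

0.412 m³/s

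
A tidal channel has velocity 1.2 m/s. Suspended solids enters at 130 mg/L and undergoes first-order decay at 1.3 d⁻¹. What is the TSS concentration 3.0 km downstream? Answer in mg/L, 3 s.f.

Travel time t = 3.0 km / 1.2 m/s = 3000/1.2 = 2500 s = 0.02894 d.
First-order decay: C = 130·exp(−1.3·0.02894) = 130·0.9631 = 125.2 mg/L.

125 mg/L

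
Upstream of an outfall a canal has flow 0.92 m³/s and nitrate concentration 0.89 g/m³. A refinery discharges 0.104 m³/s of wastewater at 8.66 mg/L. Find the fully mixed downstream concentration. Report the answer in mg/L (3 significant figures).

1.68 mg/L

Conservation of mass across the mixing zone: C = (0.104·8.66 + 0.92·0.89) / (0.104 + 0.92) = 1.719/1.024 = 1.679 mg/L.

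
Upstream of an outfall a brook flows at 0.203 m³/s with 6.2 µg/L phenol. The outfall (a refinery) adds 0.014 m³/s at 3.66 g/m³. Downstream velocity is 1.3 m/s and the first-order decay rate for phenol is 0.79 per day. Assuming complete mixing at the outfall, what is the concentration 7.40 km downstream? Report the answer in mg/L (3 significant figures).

6.2 µg/L = 0.0062 mg/L.
After complete mixing, C₀ = (0.014·3.66 + 0.203·0.0062) / 0.217 = 0.2419 mg/L.
Travel time t = 7400 m / 1.3 m/s = 5692 s = 0.06588 d.
C = 0.2419·exp(−0.79·0.06588) = 0.2419·0.9493 = 0.2297 mg/L.

0.230 mg/L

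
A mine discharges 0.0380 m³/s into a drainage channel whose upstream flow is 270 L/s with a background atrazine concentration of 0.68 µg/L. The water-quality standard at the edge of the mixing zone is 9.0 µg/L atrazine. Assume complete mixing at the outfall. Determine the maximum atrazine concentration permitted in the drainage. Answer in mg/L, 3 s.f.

270 L/s = 0.27 m³/s.
0.68 µg/L = 0.00068 mg/L.
9.0 µg/L = 0.009 mg/L.
Mass balance: 0.009·0.308 = 0.038·Cₑ + 0.27·0.00068.
Cₑ = (0.002772 − 0.0001836) / 0.038 = 0.06812 mg/L.

0.0681 mg/L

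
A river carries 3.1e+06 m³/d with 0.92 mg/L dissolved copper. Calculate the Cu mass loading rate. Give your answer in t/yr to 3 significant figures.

1040 t/yr

3.1e+06 m³/d = 35.88 m³/s.
Mass flux = Q·C = 35.88 m³/s × 0.92 g/m³ = 33.01 g/s.
= 33.01 g/s × 31.56 = 1042 t/yr.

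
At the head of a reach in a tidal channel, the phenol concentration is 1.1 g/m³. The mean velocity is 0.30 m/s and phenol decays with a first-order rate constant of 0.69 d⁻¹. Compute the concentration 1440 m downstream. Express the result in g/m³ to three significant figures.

1.06 g/m³

Travel time t = 1440 m / 0.30 m/s = 1440/0.30 = 4800 s = 0.05556 d.
First-order decay: C = 1.1·exp(−0.69·0.05556) = 1.1·0.9624 = 1.059 g/m³.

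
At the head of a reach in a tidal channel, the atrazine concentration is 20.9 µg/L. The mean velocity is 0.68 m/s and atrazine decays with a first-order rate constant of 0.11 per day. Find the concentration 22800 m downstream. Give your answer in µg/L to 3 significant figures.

Travel time t = 22800 m / 0.68 m/s = 2.28e+04/0.68 = 3.353e+04 s = 0.3881 d.
First-order decay: C = 20.9·exp(−0.11·0.3881) = 20.9·0.9582 = 20.03 µg/L.

20.0 µg/L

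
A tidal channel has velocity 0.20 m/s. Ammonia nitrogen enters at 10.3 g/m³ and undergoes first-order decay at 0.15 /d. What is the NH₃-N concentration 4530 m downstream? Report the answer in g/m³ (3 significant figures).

9.90 g/m³

Travel time t = 4530 m / 0.20 m/s = 4530/0.20 = 2.265e+04 s = 0.2622 d.
First-order decay: C = 10.3·exp(−0.15·0.2622) = 10.3·0.9614 = 9.903 g/m³.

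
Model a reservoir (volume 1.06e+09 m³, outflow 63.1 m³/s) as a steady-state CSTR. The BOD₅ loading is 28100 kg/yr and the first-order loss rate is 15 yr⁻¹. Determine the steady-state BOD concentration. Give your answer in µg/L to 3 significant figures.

Outflow Q = 63.1 m³/s × 3.156e+07 s/yr = 1.991e+09 m³/yr.
Steady-state CSTR mass balance: W = Q·C + k·V·C, so C = W/(Q + kV).
Q + kV = 1.991e+09 + 15·1.06e+09 = 1.789e+10 m³/yr.
C = 28100/1.789e+10 = 1.571e-06 kg/m³ = 0.001571 mg/L = 1.571 µg/L.

1.57 µg/L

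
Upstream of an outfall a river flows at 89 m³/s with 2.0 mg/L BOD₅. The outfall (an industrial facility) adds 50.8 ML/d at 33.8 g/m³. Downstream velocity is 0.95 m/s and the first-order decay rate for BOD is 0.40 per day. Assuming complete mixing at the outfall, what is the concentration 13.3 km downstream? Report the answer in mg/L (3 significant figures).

50.8 ML/d = 0.588 m³/s.
After complete mixing, C₀ = (0.588·33.8 + 89·2) / 89.59 = 2.209 mg/L.
Travel time t = 1.33e+04 m / 0.95 m/s = 1.4e+04 s = 0.162 d.
C = 2.209·exp(−0.40·0.162) = 2.209·0.9372 = 2.07 mg/L.

2.07 mg/L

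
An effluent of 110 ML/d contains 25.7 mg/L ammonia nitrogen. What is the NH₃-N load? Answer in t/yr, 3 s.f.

110 ML/d = 1.273 m³/s.
Mass flux = Q·C = 1.273 m³/s × 25.7 g/m³ = 32.72 g/s.
= 32.72 g/s × 31.56 = 1033 t/yr.

1030 t/yr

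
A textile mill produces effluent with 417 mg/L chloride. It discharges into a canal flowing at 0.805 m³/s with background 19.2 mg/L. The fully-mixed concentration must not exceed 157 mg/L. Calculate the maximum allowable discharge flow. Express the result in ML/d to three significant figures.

Mass balance at complete mixing: C_std·(Q_w + Q_r) = Q_w·C_e + Q_r·C_b.
Rearranging, Q_w = Q_r·(C_std − C_b)/(C_e − C_std) = 0.805·(157 − 19.2) / (417 − 157) = 0.4267 m³/s.
= 36.86 ML/d.

36.9 ML/d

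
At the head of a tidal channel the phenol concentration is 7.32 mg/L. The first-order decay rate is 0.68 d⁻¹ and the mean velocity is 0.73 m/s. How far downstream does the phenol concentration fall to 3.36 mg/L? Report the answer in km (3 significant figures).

From C = C₀·e^(−kt), t = ln(C₀/C)/k = ln(7.32/3.36)/0.68 = 0.7787/0.68 = 1.145 d.
Distance = v·t = 0.73 m/s × 9.894e+04 s = 7.222e+04 m = 72.22 km.

72.2 km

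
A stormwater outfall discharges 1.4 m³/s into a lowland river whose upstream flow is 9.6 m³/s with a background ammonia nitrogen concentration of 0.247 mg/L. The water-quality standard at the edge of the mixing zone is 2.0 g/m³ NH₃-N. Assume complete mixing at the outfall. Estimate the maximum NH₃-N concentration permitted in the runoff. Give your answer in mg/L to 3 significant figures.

14.0 mg/L

Mass balance: 2·11 = 1.4·Cₑ + 9.6·0.247.
Cₑ = (22 − 2.371) / 1.4 = 14.02 mg/L.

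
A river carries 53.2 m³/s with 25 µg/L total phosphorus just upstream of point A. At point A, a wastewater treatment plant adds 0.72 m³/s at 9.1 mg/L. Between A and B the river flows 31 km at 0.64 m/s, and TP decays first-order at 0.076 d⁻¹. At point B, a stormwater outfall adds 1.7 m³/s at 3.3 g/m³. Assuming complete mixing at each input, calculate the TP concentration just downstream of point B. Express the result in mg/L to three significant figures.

0.237 mg/L

25 µg/L = 0.025 mg/L.
After input A: C = (53.2·0.025 + 0.72·9.1) / 53.92 = 0.1462 mg/L.
Over the 31 km reach to input B (t = 4.844e+04 s = 0.5606 d), decay gives C = 0.1462·exp(−0.076·0.5606) = 0.1401 mg/L.
After input B: C = (53.92·0.1401 + 1.7·3.3) / 55.62 = 0.2367 mg/L.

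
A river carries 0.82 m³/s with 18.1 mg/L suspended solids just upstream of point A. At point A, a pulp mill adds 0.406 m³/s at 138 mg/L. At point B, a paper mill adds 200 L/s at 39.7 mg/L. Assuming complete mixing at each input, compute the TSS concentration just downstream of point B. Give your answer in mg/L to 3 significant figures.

55.3 mg/L

After input A: C = (0.82·18.1 + 0.406·138) / 1.226 = 57.81 mg/L.
200 L/s = 0.2 m³/s.
After input B: C = (1.226·57.81 + 0.2·39.7) / 1.426 = 55.27 mg/L.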